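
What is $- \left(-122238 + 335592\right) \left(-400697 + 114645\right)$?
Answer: $61030338408$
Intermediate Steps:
$- \left(-122238 + 335592\right) \left(-400697 + 114645\right) = - 213354 \left(-286052\right) = \left(-1\right) \left(-61030338408\right) = 61030338408$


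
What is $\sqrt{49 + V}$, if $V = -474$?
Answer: $5 i \sqrt{17} \approx 20.616 i$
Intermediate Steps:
$\sqrt{49 + V} = \sqrt{49 - 474} = \sqrt{-425} = 5 i \sqrt{17}$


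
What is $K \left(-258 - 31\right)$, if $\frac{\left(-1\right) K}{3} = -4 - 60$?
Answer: $-55488$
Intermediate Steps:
$K = 192$ ($K = - 3 \left(-4 - 60\right) = \left(-3\right) \left(-64\right) = 192$)
$K \left(-258 - 31\right) = 192 \left(-258 - 31\right) = 192 \left(-289\right) = -55488$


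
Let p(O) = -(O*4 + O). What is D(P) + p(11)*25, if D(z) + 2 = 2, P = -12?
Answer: -1375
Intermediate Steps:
D(z) = 0 (D(z) = -2 + 2 = 0)
p(O) = -5*O (p(O) = -(4*O + O) = -5*O)
D(P) + p(11)*25 = 0 - 5*11*25 = 0 - 55*25 = 0 - 1375 = -1375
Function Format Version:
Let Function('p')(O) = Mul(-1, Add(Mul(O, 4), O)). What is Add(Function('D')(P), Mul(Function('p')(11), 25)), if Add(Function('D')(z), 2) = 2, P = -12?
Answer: -1375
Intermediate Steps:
Function('D')(z) = 0 (Function('D')(z) = Add(-2, 2) = 0)
Function('p')(O) = Mul(-5, O) (Function('p')(O) = Mul(-1, Add(Mul(4, O), O)) = Mul(-1, Mul(5, O)) = Mul(-5, O))
Add(Function('D')(P), Mul(Function('p')(11), 25)) = Add(0, Mul(Mul(-5, 11), 25)) = Add(0, Mul(-55, 25)) = Add(0, -1375) = -1375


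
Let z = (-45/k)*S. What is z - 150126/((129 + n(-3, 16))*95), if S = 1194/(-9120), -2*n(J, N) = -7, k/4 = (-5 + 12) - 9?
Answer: -2147649/169600 ≈ -12.663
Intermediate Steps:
k = -8 (k = 4*((-5 + 12) - 9) = 4*(7 - 9) = 4*(-2) = -8)
n(J, N) = 7/2 (n(J, N) = -½*(-7) = 7/2)
S = -199/1520 (S = 1194*(-1/9120) = -199/1520 ≈ -0.13092)
z = -1791/2432 (z = -45/(-8)*(-199/1520) = -45*(-⅛)*(-199/1520) = (45/8)*(-199/1520) = -1791/2432 ≈ -0.73643)
z - 150126/((129 + n(-3, 16))*95) = -1791/2432 - 150126/((129 + 7/2)*95) = -1791/2432 - 150126/((265/2)*95) = -1791/2432 - 150126/25175/2 = -1791/2432 - 150126*2/25175 = -1791/2432 - 1*300252/25175 = -1791/2432 - 300252/25175 = -2147649/169600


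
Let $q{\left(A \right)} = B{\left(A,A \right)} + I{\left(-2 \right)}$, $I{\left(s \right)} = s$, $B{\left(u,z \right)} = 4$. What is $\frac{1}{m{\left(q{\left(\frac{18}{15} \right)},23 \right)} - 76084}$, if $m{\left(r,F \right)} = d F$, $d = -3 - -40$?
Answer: $- \frac{1}{75233} \approx -1.3292 \cdot 10^{-5}$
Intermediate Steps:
$d = 37$ ($d = -3 + 40 = 37$)
$q{\left(A \right)} = 2$ ($q{\left(A \right)} = 4 - 2 = 2$)
$m{\left(r,F \right)} = 37 F$
$\frac{1}{m{\left(q{\left(\frac{18}{15} \right)},23 \right)} - 76084} = \frac{1}{37 \cdot 23 - 76084} = \frac{1}{851 - 76084} = \frac{1}{-75233} = - \frac{1}{75233}$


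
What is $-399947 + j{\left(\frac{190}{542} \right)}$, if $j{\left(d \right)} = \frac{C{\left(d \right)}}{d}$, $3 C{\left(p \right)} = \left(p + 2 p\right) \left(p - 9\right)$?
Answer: $- \frac{108387981}{271} \approx -3.9996 \cdot 10^{5}$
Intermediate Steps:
$C{\left(p \right)} = p \left(-9 + p\right)$ ($C{\left(p \right)} = \frac{\left(p + 2 p\right) \left(p - 9\right)}{3} = \frac{3 p \left(-9 + p\right)}{3} = p \left(-9 + p\right)$)
$j{\left(d \right)} = -9 + d$ ($j{\left(d \right)} = \frac{d \left(-9 + d\right)}{d} = -9 + d$)
$-399947 + j{\left(\frac{190}{542} \right)} = -399947 - \left(9 - \frac{190}{542}\right) = -399947 + \left(-9 + 190 \cdot \frac{1}{542}\right) = -399947 + \left(-9 + \frac{95}{271}\right) = -399947 - \frac{2344}{271} = - \frac{108387981}{271}$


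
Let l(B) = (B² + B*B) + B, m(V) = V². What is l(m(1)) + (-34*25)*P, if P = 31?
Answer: -26347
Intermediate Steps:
l(B) = B + 2*B² (l(B) = (B² + B²) + B = 2*B² + B = B + 2*B²)
l(m(1)) + (-34*25)*P = 1²*(1 + 2*1²) - 34*25*31 = 1*(1 + 2*1) - 850*31 = 1*(1 + 2) - 26350 = 1*3 - 26350 = 3 - 26350 = -26347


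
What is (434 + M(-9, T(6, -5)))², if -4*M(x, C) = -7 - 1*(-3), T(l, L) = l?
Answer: 189225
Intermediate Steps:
M(x, C) = 1 (M(x, C) = -(-7 - 1*(-3))/4 = -(-7 + 3)/4 = -¼*(-4) = 1)
(434 + M(-9, T(6, -5)))² = (434 + 1)² = 435² = 189225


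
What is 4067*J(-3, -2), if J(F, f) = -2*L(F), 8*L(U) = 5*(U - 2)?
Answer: 101675/4 ≈ 25419.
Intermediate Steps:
L(U) = -5/4 + 5*U/8 (L(U) = (5*(U - 2))/8 = (5*(-2 + U))/8 = (-10 + 5*U)/8 = -5/4 + 5*U/8)
J(F, f) = 5/2 - 5*F/4 (J(F, f) = -2*(-5/4 + 5*F/8) = 5/2 - 5*F/4)
4067*J(-3, -2) = 4067*(5/2 - 5/4*(-3)) = 4067*(5/2 + 15/4) = 4067*(25/4) = 101675/4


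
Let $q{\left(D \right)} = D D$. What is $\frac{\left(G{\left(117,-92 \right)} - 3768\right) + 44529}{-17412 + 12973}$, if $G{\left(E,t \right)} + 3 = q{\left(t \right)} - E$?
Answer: $- \frac{2135}{193} \approx -11.062$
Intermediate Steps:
$q{\left(D \right)} = D^{2}$
$G{\left(E,t \right)} = -3 + t^{2} - E$ ($G{\left(E,t \right)} = -3 - \left(E - t^{2}\right) = -3 + t^{2} - E$)
$\frac{\left(G{\left(117,-92 \right)} - 3768\right) + 44529}{-17412 + 12973} = \frac{\left(\left(-3 + \left(-92\right)^{2} - 117\right) - 3768\right) + 44529}{-17412 + 12973} = \frac{\left(\left(-3 + 8464 - 117\right) - 3768\right) + 44529}{-4439} = \left(\left(8344 - 3768\right) + 44529\right) \left(- \frac{1}{4439}\right) = \left(4576 + 44529\right) \left(- \frac{1}{4439}\right) = 49105 \left(- \frac{1}{4439}\right) = - \frac{2135}{193}$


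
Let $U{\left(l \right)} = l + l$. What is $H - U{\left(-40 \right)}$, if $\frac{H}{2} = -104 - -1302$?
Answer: $2476$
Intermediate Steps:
$H = 2396$ ($H = 2 \left(-104 - -1302\right) = 2 \left(-104 + 1302\right) = 2 \cdot 1198 = 2396$)
$U{\left(l \right)} = 2 l$
$H - U{\left(-40 \right)} = 2396 - 2 \left(-40\right) = 2396 - -80 = 2396 + 80 = 2476$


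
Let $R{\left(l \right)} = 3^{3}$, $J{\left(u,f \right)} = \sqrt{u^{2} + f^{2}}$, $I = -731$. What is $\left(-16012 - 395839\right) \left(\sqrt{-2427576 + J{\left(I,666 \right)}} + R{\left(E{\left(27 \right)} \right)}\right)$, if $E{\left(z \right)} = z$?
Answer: $-11119977 - 411851 i \sqrt{2427576 - \sqrt{977917}} \approx -1.112 \cdot 10^{7} - 6.4156 \cdot 10^{8} i$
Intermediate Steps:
$J{\left(u,f \right)} = \sqrt{f^{2} + u^{2}}$
$R{\left(l \right)} = 27$
$\left(-16012 - 395839\right) \left(\sqrt{-2427576 + J{\left(I,666 \right)}} + R{\left(E{\left(27 \right)} \right)}\right) = \left(-16012 - 395839\right) \left(\sqrt{-2427576 + \sqrt{666^{2} + \left(-731\right)^{2}}} + 27\right) = - 411851 \left(\sqrt{-2427576 + \sqrt{443556 + 534361}} + 27\right) = - 411851 \left(\sqrt{-2427576 + \sqrt{977917}} + 27\right) = - 411851 \left(27 + \sqrt{-2427576 + \sqrt{977917}}\right) = -11119977 - 411851 \sqrt{-2427576 + \sqrt{977917}}$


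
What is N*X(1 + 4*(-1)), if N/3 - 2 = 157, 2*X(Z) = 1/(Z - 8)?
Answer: -477/22 ≈ -21.682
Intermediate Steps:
X(Z) = 1/(2*(-8 + Z)) (X(Z) = 1/(2*(Z - 8)) = 1/(2*(-8 + Z)))
N = 477 (N = 6 + 3*157 = 6 + 471 = 477)
N*X(1 + 4*(-1)) = 477*(1/(2*(-8 + (1 + 4*(-1))))) = 477*(1/(2*(-8 + (1 - 4)))) = 477*(1/(2*(-8 - 3))) = 477*((1/2)/(-11)) = 477*((1/2)*(-1/11)) = 477*(-1/22) = -477/22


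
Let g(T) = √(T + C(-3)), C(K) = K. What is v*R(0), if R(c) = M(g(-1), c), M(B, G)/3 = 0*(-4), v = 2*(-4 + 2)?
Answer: 0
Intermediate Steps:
v = -4 (v = 2*(-2) = -4)
g(T) = √(-3 + T) (g(T) = √(T - 3) = √(-3 + T))
M(B, G) = 0 (M(B, G) = 3*(0*(-4)) = 3*0 = 0)
R(c) = 0
v*R(0) = -4*0 = 0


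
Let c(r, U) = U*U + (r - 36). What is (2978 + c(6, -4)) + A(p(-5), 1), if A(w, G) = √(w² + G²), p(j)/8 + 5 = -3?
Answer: 2964 + √4097 ≈ 3028.0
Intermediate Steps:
p(j) = -64 (p(j) = -40 + 8*(-3) = -40 - 24 = -64)
A(w, G) = √(G² + w²)
c(r, U) = -36 + r + U² (c(r, U) = U² + (-36 + r) = -36 + r + U²)
(2978 + c(6, -4)) + A(p(-5), 1) = (2978 + (-36 + 6 + (-4)²)) + √(1² + (-64)²) = (2978 + (-36 + 6 + 16)) + √(1 + 4096) = (2978 - 14) + √4097 = 2964 + √4097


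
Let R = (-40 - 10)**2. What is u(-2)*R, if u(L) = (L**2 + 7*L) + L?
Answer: -30000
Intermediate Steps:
R = 2500 (R = (-50)**2 = 2500)
u(L) = L**2 + 8*L
u(-2)*R = -2*(8 - 2)*2500 = -2*6*2500 = -12*2500 = -30000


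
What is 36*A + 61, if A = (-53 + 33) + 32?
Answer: 493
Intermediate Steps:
A = 12 (A = -20 + 32 = 12)
36*A + 61 = 36*12 + 61 = 432 + 61 = 493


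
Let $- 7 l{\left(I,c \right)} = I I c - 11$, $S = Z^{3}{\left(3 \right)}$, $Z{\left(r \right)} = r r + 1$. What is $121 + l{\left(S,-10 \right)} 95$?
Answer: $135714556$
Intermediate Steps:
$Z{\left(r \right)} = 1 + r^{2}$ ($Z{\left(r \right)} = r^{2} + 1 = 1 + r^{2}$)
$S = 1000$ ($S = \left(1 + 3^{2}\right)^{3} = \left(1 + 9\right)^{3} = 10^{3} = 1000$)
$l{\left(I,c \right)} = \frac{11}{7} - \frac{c I^{2}}{7}$ ($l{\left(I,c \right)} = - \frac{I I c - 11}{7} = - \frac{I^{2} c - 11}{7} = - \frac{c I^{2} - 11}{7} = - \frac{-11 + c I^{2}}{7} = \frac{11}{7} - \frac{c I^{2}}{7}$)
$121 + l{\left(S,-10 \right)} 95 = 121 + \left(\frac{11}{7} - - \frac{10 \cdot 1000^{2}}{7}\right) 95 = 121 + \left(\frac{11}{7} - \left(- \frac{10}{7}\right) 1000000\right) 95 = 121 + \left(\frac{11}{7} + \frac{10000000}{7}\right) 95 = 121 + 1428573 \cdot 95 = 121 + 135714435 = 135714556$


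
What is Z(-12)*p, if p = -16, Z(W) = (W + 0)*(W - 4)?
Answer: -3072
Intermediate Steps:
Z(W) = W*(-4 + W)
Z(-12)*p = -12*(-4 - 12)*(-16) = -12*(-16)*(-16) = 192*(-16) = -3072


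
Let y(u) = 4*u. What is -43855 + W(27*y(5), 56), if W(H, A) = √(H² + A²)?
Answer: -43855 + 52*√109 ≈ -43312.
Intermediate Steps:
W(H, A) = √(A² + H²)
-43855 + W(27*y(5), 56) = -43855 + √(56² + (27*(4*5))²) = -43855 + √(3136 + (27*20)²) = -43855 + √(3136 + 540²) = -43855 + √(3136 + 291600) = -43855 + √294736 = -43855 + 52*√109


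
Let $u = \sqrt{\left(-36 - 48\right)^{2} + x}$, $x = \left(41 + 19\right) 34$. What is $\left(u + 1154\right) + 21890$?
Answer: $23044 + 2 \sqrt{2274} \approx 23139.0$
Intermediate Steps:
$x = 2040$ ($x = 60 \cdot 34 = 2040$)
$u = 2 \sqrt{2274}$ ($u = \sqrt{\left(-36 - 48\right)^{2} + 2040} = \sqrt{\left(-84\right)^{2} + 2040} = \sqrt{7056 + 2040} = \sqrt{9096} = 2 \sqrt{2274} \approx 95.373$)
$\left(u + 1154\right) + 21890 = \left(2 \sqrt{2274} + 1154\right) + 21890 = \left(1154 + 2 \sqrt{2274}\right) + 21890 = 23044 + 2 \sqrt{2274}$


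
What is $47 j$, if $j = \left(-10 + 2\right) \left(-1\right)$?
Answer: $376$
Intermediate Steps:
$j = 8$ ($j = \left(-8\right) \left(-1\right) = 8$)
$47 j = 47 \cdot 8 = 376$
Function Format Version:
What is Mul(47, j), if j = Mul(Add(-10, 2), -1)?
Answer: 376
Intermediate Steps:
j = 8 (j = Mul(-8, -1) = 8)
Mul(47, j) = Mul(47, 8) = 376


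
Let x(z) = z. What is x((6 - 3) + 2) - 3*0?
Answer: 5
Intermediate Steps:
x((6 - 3) + 2) - 3*0 = ((6 - 3) + 2) - 3*0 = (3 + 2) + 0 = 5 + 0 = 5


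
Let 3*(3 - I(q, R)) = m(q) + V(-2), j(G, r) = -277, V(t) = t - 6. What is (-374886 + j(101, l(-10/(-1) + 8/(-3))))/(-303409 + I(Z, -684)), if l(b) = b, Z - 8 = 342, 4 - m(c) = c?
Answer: 375163/303288 ≈ 1.2370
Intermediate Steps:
V(t) = -6 + t
m(c) = 4 - c
Z = 350 (Z = 8 + 342 = 350)
I(q, R) = 13/3 + q/3 (I(q, R) = 3 - ((4 - q) + (-6 - 2))/3 = 3 - ((4 - q) - 8)/3 = 3 - (-4 - q)/3 = 3 + (4/3 + q/3) = 13/3 + q/3)
(-374886 + j(101, l(-10/(-1) + 8/(-3))))/(-303409 + I(Z, -684)) = (-374886 - 277)/(-303409 + (13/3 + (⅓)*350)) = -375163/(-303409 + (13/3 + 350/3)) = -375163/(-303409 + 121) = -375163/(-303288) = -375163*(-1/303288) = 375163/303288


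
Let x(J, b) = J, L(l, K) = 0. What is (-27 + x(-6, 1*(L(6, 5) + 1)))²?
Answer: 1089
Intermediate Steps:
(-27 + x(-6, 1*(L(6, 5) + 1)))² = (-27 - 6)² = (-33)² = 1089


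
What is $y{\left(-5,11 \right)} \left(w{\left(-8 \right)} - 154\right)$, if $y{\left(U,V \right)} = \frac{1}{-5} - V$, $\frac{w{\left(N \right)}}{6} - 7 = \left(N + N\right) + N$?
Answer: $\frac{14336}{5} \approx 2867.2$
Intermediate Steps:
$w{\left(N \right)} = 42 + 18 N$ ($w{\left(N \right)} = 42 + 6 \left(\left(N + N\right) + N\right) = 42 + 6 \left(2 N + N\right) = 42 + 6 \cdot 3 N = 42 + 18 N$)
$y{\left(U,V \right)} = - \frac{1}{5} - V$
$y{\left(-5,11 \right)} \left(w{\left(-8 \right)} - 154\right) = \left(- \frac{1}{5} - 11\right) \left(\left(42 + 18 \left(-8\right)\right) - 154\right) = \left(- \frac{1}{5} - 11\right) \left(\left(42 - 144\right) - 154\right) = - \frac{56 \left(-102 - 154\right)}{5} = \left(- \frac{56}{5}\right) \left(-256\right) = \frac{14336}{5}$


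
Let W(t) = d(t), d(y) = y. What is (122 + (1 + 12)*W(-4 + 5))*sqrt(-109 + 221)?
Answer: 540*sqrt(7) ≈ 1428.7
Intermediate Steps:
W(t) = t
(122 + (1 + 12)*W(-4 + 5))*sqrt(-109 + 221) = (122 + (1 + 12)*(-4 + 5))*sqrt(-109 + 221) = (122 + 13*1)*sqrt(112) = (122 + 13)*(4*sqrt(7)) = 135*(4*sqrt(7)) = 540*sqrt(7)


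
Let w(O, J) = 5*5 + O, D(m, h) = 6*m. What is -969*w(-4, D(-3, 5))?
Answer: -20349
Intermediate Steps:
w(O, J) = 25 + O
-969*w(-4, D(-3, 5)) = -969*(25 - 4) = -969*21 = -20349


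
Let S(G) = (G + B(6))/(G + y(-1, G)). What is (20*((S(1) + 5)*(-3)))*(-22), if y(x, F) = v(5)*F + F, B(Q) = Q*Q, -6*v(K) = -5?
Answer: 405240/17 ≈ 23838.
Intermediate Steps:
v(K) = ⅚ (v(K) = -⅙*(-5) = ⅚)
B(Q) = Q²
y(x, F) = 11*F/6 (y(x, F) = 5*F/6 + F = 11*F/6)
S(G) = 6*(36 + G)/(17*G) (S(G) = (G + 6²)/(G + 11*G/6) = (G + 36)/((17*G/6)) = (36 + G)*(6/(17*G)) = 6*(36 + G)/(17*G))
(20*((S(1) + 5)*(-3)))*(-22) = (20*(((6/17)*(36 + 1)/1 + 5)*(-3)))*(-22) = (20*(((6/17)*1*37 + 5)*(-3)))*(-22) = (20*((222/17 + 5)*(-3)))*(-22) = (20*((307/17)*(-3)))*(-22) = (20*(-921/17))*(-22) = -18420/17*(-22) = 405240/17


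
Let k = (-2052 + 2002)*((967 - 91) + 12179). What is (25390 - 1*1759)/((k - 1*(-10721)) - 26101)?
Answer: -7877/222710 ≈ -0.035369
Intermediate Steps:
k = -652750 (k = -50*(876 + 12179) = -50*13055 = -652750)
(25390 - 1*1759)/((k - 1*(-10721)) - 26101) = (25390 - 1*1759)/((-652750 - 1*(-10721)) - 26101) = (25390 - 1759)/((-652750 + 10721) - 26101) = 23631/(-642029 - 26101) = 23631/(-668130) = 23631*(-1/668130) = -7877/222710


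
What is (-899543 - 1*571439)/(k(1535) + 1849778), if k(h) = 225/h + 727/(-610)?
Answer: -275470799140/346407730321 ≈ -0.79522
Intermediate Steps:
k(h) = -727/610 + 225/h (k(h) = 225/h + 727*(-1/610) = 225/h - 727/610 = -727/610 + 225/h)
(-899543 - 1*571439)/(k(1535) + 1849778) = (-899543 - 1*571439)/((-727/610 + 225/1535) + 1849778) = (-899543 - 571439)/((-727/610 + 225*(1/1535)) + 1849778) = -1470982/((-727/610 + 45/307) + 1849778) = -1470982/(-195739/187270 + 1849778) = -1470982/346407730321/187270 = -1470982*187270/346407730321 = -275470799140/346407730321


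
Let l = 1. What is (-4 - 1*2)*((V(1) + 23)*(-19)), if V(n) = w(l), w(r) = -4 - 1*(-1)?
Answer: 2280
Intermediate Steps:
w(r) = -3 (w(r) = -4 + 1 = -3)
V(n) = -3
(-4 - 1*2)*((V(1) + 23)*(-19)) = (-4 - 1*2)*((-3 + 23)*(-19)) = (-4 - 2)*(20*(-19)) = -6*(-380) = 2280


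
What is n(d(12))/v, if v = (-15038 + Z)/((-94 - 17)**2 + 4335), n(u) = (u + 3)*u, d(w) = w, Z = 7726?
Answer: -187380/457 ≈ -410.02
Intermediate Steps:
n(u) = u*(3 + u) (n(u) = (3 + u)*u = u*(3 + u))
v = -457/1041 (v = (-15038 + 7726)/((-94 - 17)**2 + 4335) = -7312/((-111)**2 + 4335) = -7312/(12321 + 4335) = -7312/16656 = -7312*1/16656 = -457/1041 ≈ -0.43900)
n(d(12))/v = (12*(3 + 12))/(-457/1041) = (12*15)*(-1041/457) = 180*(-1041/457) = -187380/457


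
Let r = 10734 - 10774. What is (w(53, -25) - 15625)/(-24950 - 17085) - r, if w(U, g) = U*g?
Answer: 339670/8407 ≈ 40.403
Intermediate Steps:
r = -40
(w(53, -25) - 15625)/(-24950 - 17085) - r = (53*(-25) - 15625)/(-24950 - 17085) - 1*(-40) = (-1325 - 15625)/(-42035) + 40 = -16950*(-1/42035) + 40 = 3390/8407 + 40 = 339670/8407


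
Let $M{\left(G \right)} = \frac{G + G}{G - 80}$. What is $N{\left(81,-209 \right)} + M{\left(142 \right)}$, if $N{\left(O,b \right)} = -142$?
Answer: $- \frac{4260}{31} \approx -137.42$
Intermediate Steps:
$M{\left(G \right)} = \frac{2 G}{-80 + G}$ ($M{\left(G \right)} = \frac{2 G}{G - 80} = \frac{2 G}{-80 + G}$)
$N{\left(81,-209 \right)} + M{\left(142 \right)} = -142 + 2 \cdot 142 \frac{1}{-80 + 142} = -142 + 2 \cdot 142 \cdot \frac{1}{62} = -142 + \frac{142}{31} = - \frac{4260}{31}$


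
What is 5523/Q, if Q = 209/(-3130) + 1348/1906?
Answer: 16474501470/1910443 ≈ 8623.4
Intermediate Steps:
Q = 1910443/2982890 (Q = 209*(-1/3130) + 1348*(1/1906) = -209/3130 + 674/953 = 1910443/2982890 ≈ 0.64047)
5523/Q = 5523/(1910443/2982890) = 5523*(2982890/1910443) = 16474501470/1910443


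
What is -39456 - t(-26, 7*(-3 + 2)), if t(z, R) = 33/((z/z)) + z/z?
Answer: -39490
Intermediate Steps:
t(z, R) = 34 (t(z, R) = 33/1 + 1 = 33*1 + 1 = 33 + 1 = 34)
-39456 - t(-26, 7*(-3 + 2)) = -39456 - 1*34 = -39456 - 34 = -39490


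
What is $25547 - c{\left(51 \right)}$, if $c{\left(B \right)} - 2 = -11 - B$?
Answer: $25607$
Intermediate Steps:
$c{\left(B \right)} = -9 - B$ ($c{\left(B \right)} = 2 - \left(11 + B\right) = -9 - B$)
$25547 - c{\left(51 \right)} = 25547 - \left(-9 - 51\right) = 25547 - -60 = 25547 + 60 = 25607$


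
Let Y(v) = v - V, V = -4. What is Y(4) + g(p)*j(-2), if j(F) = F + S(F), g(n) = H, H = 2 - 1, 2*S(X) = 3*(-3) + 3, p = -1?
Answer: 3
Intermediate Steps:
Y(v) = 4 + v (Y(v) = v - 1*(-4) = v + 4 = 4 + v)
S(X) = -3 (S(X) = (3*(-3) + 3)/2 = (-9 + 3)/2 = (½)*(-6) = -3)
H = 1
g(n) = 1
j(F) = -3 + F (j(F) = F - 3 = -3 + F)
Y(4) + g(p)*j(-2) = (4 + 4) + 1*(-3 - 2) = 8 + 1*(-5) = 8 - 5 = 3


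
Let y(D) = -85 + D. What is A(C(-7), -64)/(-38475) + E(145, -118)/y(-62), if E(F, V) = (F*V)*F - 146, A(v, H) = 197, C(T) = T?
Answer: 31820046547/1885275 ≈ 16878.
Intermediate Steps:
E(F, V) = -146 + V*F**2 (E(F, V) = V*F**2 - 146 = -146 + V*F**2)
A(C(-7), -64)/(-38475) + E(145, -118)/y(-62) = 197/(-38475) + (-146 - 118*145**2)/(-85 - 62) = 197*(-1/38475) + (-146 - 118*21025)/(-147) = -197/38475 + (-146 - 2480950)*(-1/147) = -197/38475 - 2481096*(-1/147) = -197/38475 + 827032/49 = 31820046547/1885275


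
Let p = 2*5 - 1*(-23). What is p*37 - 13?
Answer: 1208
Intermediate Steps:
p = 33 (p = 10 + 23 = 33)
p*37 - 13 = 33*37 - 13 = 1221 - 13 = 1208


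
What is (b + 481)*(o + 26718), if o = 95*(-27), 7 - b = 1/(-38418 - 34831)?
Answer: 863361375489/73249 ≈ 1.1787e+7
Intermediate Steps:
b = 512744/73249 (b = 7 - 1/(-38418 - 34831) = 7 - 1/(-73249) = 7 - 1*(-1/73249) = 7 + 1/73249 = 512744/73249 ≈ 7.0000)
o = -2565
(b + 481)*(o + 26718) = (512744/73249 + 481)*(-2565 + 26718) = (35745513/73249)*24153 = 863361375489/73249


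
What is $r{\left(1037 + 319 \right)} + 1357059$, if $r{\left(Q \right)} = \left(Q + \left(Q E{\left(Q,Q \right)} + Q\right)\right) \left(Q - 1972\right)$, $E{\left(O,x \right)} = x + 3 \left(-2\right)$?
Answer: $-1127963133$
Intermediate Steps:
$E{\left(O,x \right)} = -6 + x$ ($E{\left(O,x \right)} = x - 6 = -6 + x$)
$r{\left(Q \right)} = \left(-1972 + Q\right) \left(2 Q + Q \left(-6 + Q\right)\right)$ ($r{\left(Q \right)} = \left(Q + \left(Q \left(-6 + Q\right) + Q\right)\right) \left(Q - 1972\right) = \left(Q + \left(Q + Q \left(-6 + Q\right)\right)\right) \left(-1972 + Q\right) = \left(2 Q + Q \left(-6 + Q\right)\right) \left(-1972 + Q\right) = \left(-1972 + Q\right) \left(2 Q + Q \left(-6 + Q\right)\right)$)
$r{\left(1037 + 319 \right)} + 1357059 = \left(1037 + 319\right) \left(7888 + \left(1037 + 319\right)^{2} - 1976 \left(1037 + 319\right)\right) + 1357059 = 1356 \left(7888 + 1356^{2} - 2679456\right) + 1357059 = 1356 \left(7888 + 1838736 - 2679456\right) + 1357059 = 1356 \left(-832832\right) + 1357059 = -1129320192 + 1357059 = -1127963133$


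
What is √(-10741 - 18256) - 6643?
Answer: -6643 + I*√28997 ≈ -6643.0 + 170.29*I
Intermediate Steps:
√(-10741 - 18256) - 6643 = √(-28997) - 6643 = I*√28997 - 6643 = -6643 + I*√28997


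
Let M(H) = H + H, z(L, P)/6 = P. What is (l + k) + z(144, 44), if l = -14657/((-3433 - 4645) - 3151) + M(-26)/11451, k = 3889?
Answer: 59352623454/14287031 ≈ 4154.3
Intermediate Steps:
z(L, P) = 6*P
M(H) = 2*H
l = 18583711/14287031 (l = -14657/((-3433 - 4645) - 3151) + (2*(-26))/11451 = -14657/(-8078 - 3151) - 52*1/11451 = -14657/(-11229) - 52/11451 = -14657*(-1/11229) - 52/11451 = 14657/11229 - 52/11451 = 18583711/14287031 ≈ 1.3007)
(l + k) + z(144, 44) = (18583711/14287031 + 3889) + 6*44 = 55580847270/14287031 + 264 = 59352623454/14287031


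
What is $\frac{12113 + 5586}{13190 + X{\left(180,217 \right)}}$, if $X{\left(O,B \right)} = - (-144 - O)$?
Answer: $\frac{17699}{13514} \approx 1.3097$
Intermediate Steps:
$X{\left(O,B \right)} = 144 + O$
$\frac{12113 + 5586}{13190 + X{\left(180,217 \right)}} = \frac{12113 + 5586}{13190 + \left(144 + 180\right)} = \frac{17699}{13190 + 324} = \frac{17699}{13514}$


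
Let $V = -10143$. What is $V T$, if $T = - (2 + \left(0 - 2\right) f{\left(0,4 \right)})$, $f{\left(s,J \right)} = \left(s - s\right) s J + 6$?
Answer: $-101430$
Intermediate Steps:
$f{\left(s,J \right)} = 6$ ($f{\left(s,J \right)} = 0 s J + 6 = 0 J + 6 = 0 + 6 = 6$)
$T = 10$ ($T = - (2 + \left(0 - 2\right) 6) = - (2 - 12) = \left(-1\right) \left(-10\right) = 10$)
$V T = \left(-10143\right) 10 = -101430$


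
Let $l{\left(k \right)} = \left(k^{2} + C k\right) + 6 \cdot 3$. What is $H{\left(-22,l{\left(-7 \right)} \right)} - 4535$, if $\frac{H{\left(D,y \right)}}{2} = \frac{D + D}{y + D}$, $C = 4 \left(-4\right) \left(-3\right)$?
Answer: $- \frac{1319597}{291} \approx -4534.7$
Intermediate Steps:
$C = 48$ ($C = \left(-16\right) \left(-3\right) = 48$)
$l{\left(k \right)} = 18 + k^{2} + 48 k$ ($l{\left(k \right)} = \left(k^{2} + 48 k\right) + 6 \cdot 3 = \left(k^{2} + 48 k\right) + 18 = 18 + k^{2} + 48 k$)
$H{\left(D,y \right)} = \frac{4 D}{D + y}$ ($H{\left(D,y \right)} = 2 \frac{D + D}{y + D} = 2 \frac{2 D}{D + y} = \frac{4 D}{D + y}$)
$H{\left(-22,l{\left(-7 \right)} \right)} - 4535 = 4 \left(-22\right) \frac{1}{-22 + \left(18 + \left(-7\right)^{2} + 48 \left(-7\right)\right)} - 4535 = 4 \left(-22\right) \frac{1}{-22 + \left(18 + 49 - 336\right)} - 4535 = 4 \left(-22\right) \frac{1}{-22 - 269} - 4535 = 4 \left(-22\right) \frac{1}{-291} - 4535 = 4 \left(-22\right) \left(- \frac{1}{291}\right) - 4535 = \frac{88}{291} - 4535 = - \frac{1319597}{291}$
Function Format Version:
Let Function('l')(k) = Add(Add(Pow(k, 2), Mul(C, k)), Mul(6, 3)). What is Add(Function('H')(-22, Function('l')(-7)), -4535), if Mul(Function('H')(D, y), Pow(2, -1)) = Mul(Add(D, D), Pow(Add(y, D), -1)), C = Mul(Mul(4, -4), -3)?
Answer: Rational(-1319597, 291) ≈ -4534.7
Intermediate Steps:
C = 48 (C = Mul(-16, -3) = 48)
Function('l')(k) = Add(18, Pow(k, 2), Mul(48, k)) (Function('l')(k) = Add(Add(Pow(k, 2), Mul(48, k)), Mul(6, 3)) = Add(Add(Pow(k, 2), Mul(48, k)), 18) = Add(18, Pow(k, 2), Mul(48, k)))
Function('H')(D, y) = Mul(4, D, Pow(Add(D, y), -1)) (Function('H')(D, y) = Mul(2, Mul(Add(D, D), Pow(Add(y, D), -1))) = Mul(2, Mul(Mul(2, D), Pow(Add(D, y), -1))) = Mul(2, Mul(2, D, Pow(Add(D, y), -1))) = Mul(4, D, Pow(Add(D, y), -1)))
Add(Function('H')(-22, Function('l')(-7)), -4535) = Add(Mul(4, -22, Pow(Add(-22, Add(18, Pow(-7, 2), Mul(48, -7))), -1)), -4535) = Add(Mul(4, -22, Pow(Add(-22, Add(18, 49, -336)), -1)), -4535) = Add(Mul(4, -22, Pow(Add(-22, -269), -1)), -4535) = Add(Mul(4, -22, Pow(-291, -1)), -4535) = Add(Mul(4, -22, Rational(-1, 291)), -4535) = Add(Rational(88, 291), -4535) = Rational(-1319597, 291)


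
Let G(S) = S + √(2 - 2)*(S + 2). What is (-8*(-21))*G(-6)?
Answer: -1008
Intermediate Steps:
G(S) = S (G(S) = S + √0*(2 + S) = S + 0*(2 + S) = S + 0 = S)
(-8*(-21))*G(-6) = -8*(-21)*(-6) = 168*(-6) = -1008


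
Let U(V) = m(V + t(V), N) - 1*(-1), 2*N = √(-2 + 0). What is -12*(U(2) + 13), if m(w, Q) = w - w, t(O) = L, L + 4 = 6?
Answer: -168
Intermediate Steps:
L = 2 (L = -4 + 6 = 2)
t(O) = 2
N = I*√2/2 (N = √(-2 + 0)/2 = √(-2)/2 = (I*√2)/2 = I*√2/2 ≈ 0.70711*I)
m(w, Q) = 0
U(V) = 1 (U(V) = 0 - 1*(-1) = 0 + 1 = 1)
-12*(U(2) + 13) = -12*(1 + 13) = -12*14 = -168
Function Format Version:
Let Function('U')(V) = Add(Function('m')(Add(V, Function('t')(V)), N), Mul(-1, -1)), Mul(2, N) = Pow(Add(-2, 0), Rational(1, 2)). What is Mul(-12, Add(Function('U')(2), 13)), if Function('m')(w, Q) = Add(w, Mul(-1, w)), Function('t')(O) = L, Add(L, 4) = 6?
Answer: -168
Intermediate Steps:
L = 2 (L = Add(-4, 6) = 2)
Function('t')(O) = 2
N = Mul(Rational(1, 2), I, Pow(2, Rational(1, 2))) (N = Mul(Rational(1, 2), Pow(Add(-2, 0), Rational(1, 2))) = Mul(Rational(1, 2), Pow(-2, Rational(1, 2))) = Mul(Rational(1, 2), Mul(I, Pow(2, Rational(1, 2)))) = Mul(Rational(1, 2), I, Pow(2, Rational(1, 2))) ≈ Mul(0.70711, I))
Function('m')(w, Q) = 0
Function('U')(V) = 1 (Function('U')(V) = Add(0, Mul(-1, -1)) = Add(0, 1) = 1)
Mul(-12, Add(Function('U')(2), 13)) = Mul(-12, Add(1, 13)) = Mul(-12, 14) = -168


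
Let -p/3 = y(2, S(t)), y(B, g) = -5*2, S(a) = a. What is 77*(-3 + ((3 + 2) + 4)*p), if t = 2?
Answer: 20559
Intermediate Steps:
y(B, g) = -10
p = 30 (p = -3*(-10) = 30)
77*(-3 + ((3 + 2) + 4)*p) = 77*(-3 + ((3 + 2) + 4)*30) = 77*(-3 + (5 + 4)*30) = 77*(-3 + 9*30) = 77*(-3 + 270) = 77*267 = 20559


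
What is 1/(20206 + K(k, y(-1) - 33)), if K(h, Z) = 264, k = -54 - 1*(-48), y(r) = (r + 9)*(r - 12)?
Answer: 1/20470 ≈ 4.8852e-5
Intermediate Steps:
y(r) = (-12 + r)*(9 + r) (y(r) = (9 + r)*(-12 + r) = (-12 + r)*(9 + r))
k = -6 (k = -54 + 48 = -6)
1/(20206 + K(k, y(-1) - 33)) = 1/(20206 + 264) = 1/20470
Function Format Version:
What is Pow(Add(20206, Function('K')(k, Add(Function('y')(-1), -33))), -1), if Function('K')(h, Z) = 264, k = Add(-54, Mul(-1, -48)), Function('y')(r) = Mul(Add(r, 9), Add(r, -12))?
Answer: Rational(1, 20470) ≈ 4.8852e-5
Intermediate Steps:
Function('y')(r) = Mul(Add(-12, r), Add(9, r)) (Function('y')(r) = Mul(Add(9, r), Add(-12, r)) = Mul(Add(-12, r), Add(9, r)))
k = -6 (k = Add(-54, 48) = -6)
Pow(Add(20206, Function('K')(k, Add(Function('y')(-1), -33))), -1) = Pow(Add(20206, 264), -1) = Pow(20470, -1) = Rational(1, 20470)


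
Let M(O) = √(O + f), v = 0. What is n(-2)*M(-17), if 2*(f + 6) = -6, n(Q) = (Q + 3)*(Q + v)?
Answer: -2*I*√26 ≈ -10.198*I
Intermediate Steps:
n(Q) = Q*(3 + Q) (n(Q) = (Q + 3)*(Q + 0) = (3 + Q)*Q = Q*(3 + Q))
f = -9 (f = -6 + (½)*(-6) = -6 - 3 = -9)
M(O) = √(-9 + O) (M(O) = √(O - 9) = √(-9 + O))
n(-2)*M(-17) = (-2*(3 - 2))*√(-9 - 17) = (-2*1)*√(-26) = -2*I*√26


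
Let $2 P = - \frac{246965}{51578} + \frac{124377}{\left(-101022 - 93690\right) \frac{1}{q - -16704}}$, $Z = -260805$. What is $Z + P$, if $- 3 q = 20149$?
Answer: $- \frac{139541421380707}{528571344} \approx -2.64 \cdot 10^{5}$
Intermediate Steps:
$q = - \frac{20149}{3}$ ($q = \left(- \frac{1}{3}\right) 20149 = - \frac{20149}{3} \approx -6716.3$)
$P = - \frac{1687372008787}{528571344}$ ($P = \frac{- \frac{246965}{51578} + \frac{124377}{\left(-101022 - 93690\right) \frac{1}{- \frac{20149}{3} - -16704}}}{2} = \frac{\left(-246965\right) \frac{1}{51578} + \frac{124377}{\left(-194712\right) \frac{1}{- \frac{20149}{3} + 16704}}}{2} = \frac{- \frac{246965}{51578} + \frac{124377}{\left(-194712\right) \frac{1}{\frac{29963}{3}}}}{2} = \frac{- \frac{246965}{51578} + \frac{124377}{\left(-194712\right) \frac{3}{29963}}}{2} = \frac{- \frac{246965}{51578} + \frac{124377}{- \frac{30744}{1577}}}{2} = \frac{- \frac{246965}{51578} + 124377 \left(- \frac{1577}{30744}\right)}{2} = \frac{- \frac{246965}{51578} - \frac{65380843}{10248}}{2} = \frac{1}{2} \left(- \frac{1687372008787}{264285672}\right) = - \frac{1687372008787}{528571344} \approx -3192.3$)
$Z + P = -260805 - \frac{1687372008787}{528571344} = - \frac{139541421380707}{528571344}$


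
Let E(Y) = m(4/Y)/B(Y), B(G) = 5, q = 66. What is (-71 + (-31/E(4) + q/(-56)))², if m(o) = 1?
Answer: 40462321/784 ≈ 51610.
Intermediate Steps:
E(Y) = ⅕ (E(Y) = 1/5 = 1*(⅕) = ⅕)
(-71 + (-31/E(4) + q/(-56)))² = (-71 + (-31/⅕ + 66/(-56)))² = (-71 + (-31*5 + 66*(-1/56)))² = (-71 + (-155 - 33/28))² = (-71 - 4373/28)² = (-6361/28)² = 40462321/784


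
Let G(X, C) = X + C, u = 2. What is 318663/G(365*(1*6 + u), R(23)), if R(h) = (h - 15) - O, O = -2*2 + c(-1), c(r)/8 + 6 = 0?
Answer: 318663/2980 ≈ 106.93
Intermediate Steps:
c(r) = -48 (c(r) = -48 + 8*0 = -48 + 0 = -48)
O = -52 (O = -2*2 - 48 = -4 - 48 = -52)
R(h) = 37 + h (R(h) = (h - 15) - 1*(-52) = (-15 + h) + 52 = 37 + h)
G(X, C) = C + X
318663/G(365*(1*6 + u), R(23)) = 318663/((37 + 23) + 365*(1*6 + 2)) = 318663/(60 + 365*(6 + 2)) = 318663/(60 + 365*8) = 318663/(60 + 2920) = 318663/2980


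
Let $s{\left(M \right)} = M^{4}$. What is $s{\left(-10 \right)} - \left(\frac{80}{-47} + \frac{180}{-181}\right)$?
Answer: $\frac{85092940}{8507} \approx 10003.0$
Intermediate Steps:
$s{\left(-10 \right)} - \left(\frac{80}{-47} + \frac{180}{-181}\right) = \left(-10\right)^{4} - \left(\frac{80}{-47} + \frac{180}{-181}\right) = 10000 - \left(80 \left(- \frac{1}{47}\right) + 180 \left(- \frac{1}{181}\right)\right) = 10000 - \left(- \frac{80}{47} - \frac{180}{181}\right) = 10000 - - \frac{22940}{8507} = 10000 + \frac{22940}{8507} = \frac{85092940}{8507}$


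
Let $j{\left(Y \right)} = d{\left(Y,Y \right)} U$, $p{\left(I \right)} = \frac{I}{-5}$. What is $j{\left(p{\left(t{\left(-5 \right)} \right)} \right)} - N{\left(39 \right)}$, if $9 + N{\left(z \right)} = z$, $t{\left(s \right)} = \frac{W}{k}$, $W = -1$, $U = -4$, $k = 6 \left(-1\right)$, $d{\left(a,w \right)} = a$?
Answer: $- \frac{448}{15} \approx -29.867$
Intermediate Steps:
$k = -6$
$t{\left(s \right)} = \frac{1}{6}$ ($t{\left(s \right)} = - \frac{1}{-6} = \left(-1\right) \left(- \frac{1}{6}\right) = \frac{1}{6}$)
$N{\left(z \right)} = -9 + z$
$p{\left(I \right)} = - \frac{I}{5}$ ($p{\left(I \right)} = I \left(- \frac{1}{5}\right) = - \frac{I}{5}$)
$j{\left(Y \right)} = - 4 Y$ ($j{\left(Y \right)} = Y \left(-4\right) = - 4 Y$)
$j{\left(p{\left(t{\left(-5 \right)} \right)} \right)} - N{\left(39 \right)} = - 4 \left(\left(- \frac{1}{5}\right) \frac{1}{6}\right) - \left(-9 + 39\right) = \left(-4\right) \left(- \frac{1}{30}\right) - 30 = \frac{2}{15} - 30 = - \frac{448}{15}$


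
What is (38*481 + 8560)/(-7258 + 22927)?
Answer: 2982/1741 ≈ 1.7128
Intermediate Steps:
(38*481 + 8560)/(-7258 + 22927) = (18278 + 8560)/15669 = 26838*(1/15669) = 2982/1741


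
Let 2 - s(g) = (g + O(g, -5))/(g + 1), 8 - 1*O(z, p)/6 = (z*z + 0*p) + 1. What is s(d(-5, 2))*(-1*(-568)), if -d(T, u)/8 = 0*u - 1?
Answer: 199936/9 ≈ 22215.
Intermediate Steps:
O(z, p) = 42 - 6*z**2 (O(z, p) = 48 - 6*((z*z + 0*p) + 1) = 48 - 6*((z**2 + 0) + 1) = 48 - 6*(z**2 + 1) = 48 - 6*(1 + z**2) = 48 + (-6 - 6*z**2) = 42 - 6*z**2)
d(T, u) = 8 (d(T, u) = -8*(0*u - 1) = -8*(0 - 1) = -8*(-1) = 8)
s(g) = 2 - (42 + g - 6*g**2)/(1 + g) (s(g) = 2 - (g + (42 - 6*g**2))/(g + 1) = 2 - (42 + g - 6*g**2)/(1 + g))
s(d(-5, 2))*(-1*(-568)) = ((-40 + 8 + 6*8**2)/(1 + 8))*(-1*(-568)) = ((-40 + 8 + 6*64)/9)*568 = ((-40 + 8 + 384)/9)*568 = ((1/9)*352)*568 = (352/9)*568 = 199936/9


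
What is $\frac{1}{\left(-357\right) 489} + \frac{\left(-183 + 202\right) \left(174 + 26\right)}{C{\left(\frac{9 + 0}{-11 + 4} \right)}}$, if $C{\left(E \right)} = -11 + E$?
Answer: $- \frac{2321820943}{7506639} \approx -309.3$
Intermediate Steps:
$\frac{1}{\left(-357\right) 489} + \frac{\left(-183 + 202\right) \left(174 + 26\right)}{C{\left(\frac{9 + 0}{-11 + 4} \right)}} = \frac{1}{\left(-357\right) 489} + \frac{\left(-183 + 202\right) \left(174 + 26\right)}{-11 + \frac{9 + 0}{-11 + 4}} = \left(- \frac{1}{357}\right) \frac{1}{489} + \frac{19 \cdot 200}{-11 + \frac{9}{-7}} = - \frac{1}{174573} + \frac{3800}{-11 + 9 \left(- \frac{1}{7}\right)} = - \frac{1}{174573} + \frac{3800}{-11 - \frac{9}{7}} = - \frac{1}{174573} + \frac{3800}{- \frac{86}{7}} = - \frac{1}{174573} + 3800 \left(- \frac{7}{86}\right) = - \frac{1}{174573} - \frac{13300}{43} = - \frac{2321820943}{7506639}$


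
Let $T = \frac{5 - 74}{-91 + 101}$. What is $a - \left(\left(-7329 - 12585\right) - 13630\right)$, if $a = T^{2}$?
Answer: $\frac{3359161}{100} \approx 33592.0$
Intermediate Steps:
$T = - \frac{69}{10} \approx -6.9$
$a = \frac{4761}{100}$ ($a = \left(- \frac{69}{10}\right)^{2} = \frac{4761}{100} \approx 47.61$)
$a - \left(\left(-7329 - 12585\right) - 13630\right) = \frac{4761}{100} - \left(\left(-7329 - 12585\right) - 13630\right) = \frac{4761}{100} - \left(-19914 - 13630\right) = \frac{4761}{100} - -33544 = \frac{4761}{100} + 33544 = \frac{3359161}{100}$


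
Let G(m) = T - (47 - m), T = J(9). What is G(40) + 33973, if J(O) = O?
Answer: 33975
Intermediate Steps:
T = 9
G(m) = -38 + m (G(m) = 9 - (47 - m) = 9 + (-47 + m) = -38 + m)
G(40) + 33973 = (-38 + 40) + 33973 = 2 + 33973 = 33975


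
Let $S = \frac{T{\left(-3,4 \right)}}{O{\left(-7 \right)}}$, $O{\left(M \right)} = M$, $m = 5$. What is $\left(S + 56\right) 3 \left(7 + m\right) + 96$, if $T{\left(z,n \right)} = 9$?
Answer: $\frac{14460}{7} \approx 2065.7$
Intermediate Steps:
$S = - \frac{9}{7}$ ($S = \frac{9}{-7} = 9 \left(- \frac{1}{7}\right) = - \frac{9}{7} \approx -1.2857$)
$\left(S + 56\right) 3 \left(7 + m\right) + 96 = \left(- \frac{9}{7} + 56\right) 3 \left(7 + 5\right) + 96 = \frac{383 \cdot 3 \cdot 12}{7} + 96 = \frac{383}{7} \cdot 36 + 96 = \frac{13788}{7} + 96 = \frac{14460}{7}$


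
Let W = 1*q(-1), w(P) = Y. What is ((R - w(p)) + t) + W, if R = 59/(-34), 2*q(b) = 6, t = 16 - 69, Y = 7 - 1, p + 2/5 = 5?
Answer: -1963/34 ≈ -57.735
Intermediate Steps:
p = 23/5 (p = -⅖ + 5 = 23/5 ≈ 4.6000)
Y = 6
t = -53
q(b) = 3 (q(b) = (½)*6 = 3)
w(P) = 6
W = 3 (W = 1*3 = 3)
R = -59/34 (R = 59*(-1/34) = -59/34 ≈ -1.7353)
((R - w(p)) + t) + W = ((-59/34 - 1*6) - 53) + 3 = ((-59/34 - 6) - 53) + 3 = (-263/34 - 53) + 3 = -2065/34 + 3 = -1963/34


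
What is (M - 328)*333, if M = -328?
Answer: -218448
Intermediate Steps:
(M - 328)*333 = (-328 - 328)*333 = -656*333 = -218448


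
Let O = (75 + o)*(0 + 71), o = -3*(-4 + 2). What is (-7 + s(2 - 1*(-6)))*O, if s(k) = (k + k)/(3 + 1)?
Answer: -17253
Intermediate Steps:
o = 6 (o = -3*(-2) = 6)
O = 5751 (O = (75 + 6)*(0 + 71) = 81*71 = 5751)
s(k) = k/2 (s(k) = (2*k)/4 = (2*k)*(¼) = k/2)
(-7 + s(2 - 1*(-6)))*O = (-7 + (2 - 1*(-6))/2)*5751 = (-7 + (2 + 6)/2)*5751 = (-7 + (½)*8)*5751 = (-7 + 4)*5751 = -3*5751 = -17253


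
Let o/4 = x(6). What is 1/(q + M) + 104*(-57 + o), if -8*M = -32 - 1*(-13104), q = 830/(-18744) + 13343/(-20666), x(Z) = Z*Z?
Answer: 1432341777686220/158304804877 ≈ 9048.0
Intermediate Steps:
x(Z) = Z²
o = 144 (o = 4*6² = 4*36 = 144)
q = -66813493/96840876 (q = 830*(-1/18744) + 13343*(-1/20666) = -415/9372 - 13343/20666 = -66813493/96840876 ≈ -0.68993)
M = -1634 (M = -(-32 - 1*(-13104))/8 = -(-32 + 13104)/8 = -⅛*13072 = -1634)
1/(q + M) + 104*(-57 + o) = 1/(-66813493/96840876 - 1634) + 104*(-57 + 144) = 1/(-158304804877/96840876) + 104*87 = -96840876/158304804877 + 9048 = 1432341777686220/158304804877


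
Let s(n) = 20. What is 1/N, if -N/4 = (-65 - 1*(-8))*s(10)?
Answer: 1/4560 ≈ 0.00021930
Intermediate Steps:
N = 4560 (N = -4*(-65 - 1*(-8))*20 = -4*(-65 + 8)*20 = -(-228)*20 = -4*(-1140) = 4560)
1/N = 1/4560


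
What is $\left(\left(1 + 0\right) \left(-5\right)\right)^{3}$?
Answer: $-125$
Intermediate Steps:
$\left(\left(1 + 0\right) \left(-5\right)\right)^{3} = \left(1 \left(-5\right)\right)^{3} = \left(-5\right)^{3} = -125$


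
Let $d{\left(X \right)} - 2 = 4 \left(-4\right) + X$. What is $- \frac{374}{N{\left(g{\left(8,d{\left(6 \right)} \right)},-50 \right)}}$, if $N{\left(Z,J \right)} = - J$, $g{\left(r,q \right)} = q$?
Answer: $- \frac{187}{25} \approx -7.48$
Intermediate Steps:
$d{\left(X \right)} = -14 + X$ ($d{\left(X \right)} = 2 + \left(4 \left(-4\right) + X\right) = 2 + \left(-16 + X\right) = -14 + X$)
$- \frac{374}{N{\left(g{\left(8,d{\left(6 \right)} \right)},-50 \right)}} = - \frac{374}{\left(-1\right) \left(-50\right)} = - \frac{374}{50} = \left(-374\right) \frac{1}{50} = - \frac{187}{25}$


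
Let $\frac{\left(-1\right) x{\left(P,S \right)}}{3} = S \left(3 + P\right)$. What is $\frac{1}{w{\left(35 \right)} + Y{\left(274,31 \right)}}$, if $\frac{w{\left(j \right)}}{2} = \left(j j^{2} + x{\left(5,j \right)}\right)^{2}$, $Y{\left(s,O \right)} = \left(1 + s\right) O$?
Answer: $\frac{1}{3533890975} \approx 2.8297 \cdot 10^{-10}$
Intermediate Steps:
$x{\left(P,S \right)} = - 3 S \left(3 + P\right)$
$Y{\left(s,O \right)} = O \left(1 + s\right)$
$w{\left(j \right)} = 2 \left(j^{3} - 24 j\right)^{2}$ ($w{\left(j \right)} = 2 \left(j j^{2} - 3 j \left(3 + 5\right)\right)^{2} = 2 \left(j^{3} - 3 j 8\right)^{2} = 2 \left(j^{3} - 24 j\right)^{2}$)
$\frac{1}{w{\left(35 \right)} + Y{\left(274,31 \right)}} = \frac{1}{2 \cdot 35^{2} \left(-24 + 35^{2}\right)^{2} + 31 \left(1 + 274\right)} = \frac{1}{2 \cdot 1225 \left(-24 + 1225\right)^{2} + 31 \cdot 275} = \frac{1}{2 \cdot 1225 \cdot 1201^{2} + 8525} = \frac{1}{2 \cdot 1225 \cdot 1442401 + 8525} = \frac{1}{3533882450 + 8525} = \frac{1}{3533890975}$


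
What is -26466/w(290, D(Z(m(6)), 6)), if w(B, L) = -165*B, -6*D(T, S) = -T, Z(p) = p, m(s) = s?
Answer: 401/725 ≈ 0.55310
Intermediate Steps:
D(T, S) = T/6 (D(T, S) = -(-1)*T/6 = T/6)
-26466/w(290, D(Z(m(6)), 6)) = -26466/((-165*290)) = -26466/(-47850) = -26466*(-1/47850) = 401/725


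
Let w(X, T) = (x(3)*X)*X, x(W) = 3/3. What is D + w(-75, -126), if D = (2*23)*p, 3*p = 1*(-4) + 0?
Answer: 16691/3 ≈ 5563.7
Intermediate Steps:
x(W) = 1 (x(W) = (⅓)*3 = 1)
p = -4/3 (p = (1*(-4) + 0)/3 = (-4 + 0)/3 = (⅓)*(-4) = -4/3 ≈ -1.3333)
w(X, T) = X² (w(X, T) = (1*X)*X = X*X = X²)
D = -184/3 (D = (2*23)*(-4/3) = 46*(-4/3) = -184/3 ≈ -61.333)
D + w(-75, -126) = -184/3 + (-75)² = -184/3 + 5625 = 16691/3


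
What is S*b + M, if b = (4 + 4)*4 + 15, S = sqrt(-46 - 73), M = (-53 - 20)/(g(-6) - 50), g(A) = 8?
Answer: 73/42 + 47*I*sqrt(119) ≈ 1.7381 + 512.71*I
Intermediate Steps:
M = 73/42 (M = (-53 - 20)/(8 - 50) = -73/(-42) = -73*(-1/42) = 73/42 ≈ 1.7381)
S = I*sqrt(119) (S = sqrt(-119) = I*sqrt(119) ≈ 10.909*I)
b = 47 (b = 8*4 + 15 = 32 + 15 = 47)
S*b + M = (I*sqrt(119))*47 + 73/42 = 47*I*sqrt(119) + 73/42 = 73/42 + 47*I*sqrt(119)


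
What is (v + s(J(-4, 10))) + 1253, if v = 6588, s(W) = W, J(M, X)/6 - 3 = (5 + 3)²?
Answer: 8243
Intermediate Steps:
J(M, X) = 402 (J(M, X) = 18 + 6*(5 + 3)² = 18 + 6*8² = 18 + 6*64 = 18 + 384 = 402)
(v + s(J(-4, 10))) + 1253 = (6588 + 402) + 1253 = 6990 + 1253 = 8243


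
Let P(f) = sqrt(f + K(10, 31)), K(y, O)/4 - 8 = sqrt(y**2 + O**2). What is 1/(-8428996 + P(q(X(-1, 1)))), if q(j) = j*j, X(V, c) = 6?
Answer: -1/(8428996 - sqrt(68 + 4*sqrt(1061))) ≈ -1.1864e-7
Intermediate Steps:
q(j) = j**2
K(y, O) = 32 + 4*sqrt(O**2 + y**2) (K(y, O) = 32 + 4*sqrt(y**2 + O**2) = 32 + 4*sqrt(O**2 + y**2))
P(f) = sqrt(32 + f + 4*sqrt(1061)) (P(f) = sqrt(f + (32 + 4*sqrt(31**2 + 10**2))) = sqrt(f + (32 + 4*sqrt(961 + 100))) = sqrt(f + (32 + 4*sqrt(1061))) = sqrt(32 + f + 4*sqrt(1061)))
1/(-8428996 + P(q(X(-1, 1)))) = 1/(-8428996 + sqrt(32 + 6**2 + 4*sqrt(1061))) = 1/(-8428996 + sqrt(32 + 36 + 4*sqrt(1061))) = 1/(-8428996 + sqrt(68 + 4*sqrt(1061)))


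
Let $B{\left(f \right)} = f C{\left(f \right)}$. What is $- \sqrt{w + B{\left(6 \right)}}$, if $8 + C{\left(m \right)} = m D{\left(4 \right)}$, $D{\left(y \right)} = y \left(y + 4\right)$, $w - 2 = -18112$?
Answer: $- i \sqrt{17006} \approx - 130.41 i$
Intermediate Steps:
$w = -18110$ ($w = 2 - 18112 = -18110$)
$D{\left(y \right)} = y \left(4 + y\right)$
$C{\left(m \right)} = -8 + 32 m$ ($C{\left(m \right)} = -8 + m 4 \left(4 + 4\right) = -8 + m 4 \cdot 8 = -8 + m 32 = -8 + 32 m$)
$B{\left(f \right)} = f \left(-8 + 32 f\right)$
$- \sqrt{w + B{\left(6 \right)}} = - \sqrt{-18110 + 8 \cdot 6 \left(-1 + 4 \cdot 6\right)} = - \sqrt{-18110 + 8 \cdot 6 \left(-1 + 24\right)} = - \sqrt{-18110 + 8 \cdot 6 \cdot 23} = - \sqrt{-18110 + 1104} = - \sqrt{-17006} = - i \sqrt{17006}$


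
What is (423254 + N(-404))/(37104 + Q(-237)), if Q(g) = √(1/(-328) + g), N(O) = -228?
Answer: 5148273798912/451559913385 - 846052*I*√6374434/451559913385 ≈ 11.401 - 0.0047304*I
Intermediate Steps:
Q(g) = √(-1/328 + g)
(423254 + N(-404))/(37104 + Q(-237)) = (423254 - 228)/(37104 + √(-82 + 26896*(-237))/164) = 423026/(37104 + √(-82 - 6374352)/164) = 423026/(37104 + √(-6374434)/164) = 423026/(37104 + (I*√6374434)/164) = 423026/(37104 + I*√6374434/164)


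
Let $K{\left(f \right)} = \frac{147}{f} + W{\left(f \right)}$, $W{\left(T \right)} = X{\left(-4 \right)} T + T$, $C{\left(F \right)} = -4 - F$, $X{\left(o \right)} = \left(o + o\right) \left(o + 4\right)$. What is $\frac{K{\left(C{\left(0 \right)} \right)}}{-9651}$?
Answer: $\frac{163}{38604} \approx 0.0042224$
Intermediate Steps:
$X{\left(o \right)} = 2 o \left(4 + o\right)$
$W{\left(T \right)} = T$ ($W{\left(T \right)} = 2 \left(-4\right) \left(4 - 4\right) T + T = 2 \left(-4\right) 0 T + T = 0 T + T = 0 + T = T$)
$K{\left(f \right)} = f + \frac{147}{f}$ ($K{\left(f \right)} = \frac{147}{f} + f = f + \frac{147}{f}$)
$\frac{K{\left(C{\left(0 \right)} \right)}}{-9651} = \frac{\left(-4 - 0\right) + \frac{147}{-4 - 0}}{-9651} = \left(\left(-4 + 0\right) + \frac{147}{-4 + 0}\right) \left(- \frac{1}{9651}\right) = \left(-4 + \frac{147}{-4}\right) \left(- \frac{1}{9651}\right) = \left(-4 + 147 \left(- \frac{1}{4}\right)\right) \left(- \frac{1}{9651}\right) = \left(-4 - \frac{147}{4}\right) \left(- \frac{1}{9651}\right) = \left(- \frac{163}{4}\right) \left(- \frac{1}{9651}\right) = \frac{163}{38604}$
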